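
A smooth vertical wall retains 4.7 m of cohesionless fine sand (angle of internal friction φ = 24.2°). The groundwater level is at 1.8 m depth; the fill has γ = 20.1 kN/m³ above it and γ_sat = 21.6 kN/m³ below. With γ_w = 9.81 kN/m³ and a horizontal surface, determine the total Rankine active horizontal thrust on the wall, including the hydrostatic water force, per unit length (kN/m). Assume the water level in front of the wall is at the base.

120 kN/m

K_a = tan²(45° − φ/2) = 0.4185.
γ' = 21.6 − 9.81 = 11.79 kN/m³. Depth below WT = 2.9 m.
σ'_h at WT = K_a γ d_w = 15.14 kPa; at base = 15.14 + K_a γ' × 2.9 = 29.45 kPa.
P₁ (0–1.8 m) = ½×15.14×1.8 = 13.63. P₂ (1.8–4.7 m) = ½(15.14+29.45)×2.9 = 64.66.
P_w = ½ γ_w h₂² = 0.5×9.81×2.9² = 41.25. Total = 13.63+64.66+41.25 = 119.5 kN/m.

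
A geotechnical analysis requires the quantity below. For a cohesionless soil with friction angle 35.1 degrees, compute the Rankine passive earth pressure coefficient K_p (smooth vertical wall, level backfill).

K_p = (1 + sin φ)/(1 − sin φ) = tan²(45° + 35.1°/2) = 3.706.

3.71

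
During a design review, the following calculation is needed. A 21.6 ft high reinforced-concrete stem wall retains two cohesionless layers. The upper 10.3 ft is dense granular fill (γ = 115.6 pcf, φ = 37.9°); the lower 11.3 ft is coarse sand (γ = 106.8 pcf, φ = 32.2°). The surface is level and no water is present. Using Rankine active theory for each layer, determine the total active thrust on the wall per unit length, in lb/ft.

K_a1 = tan²(45°−37.9°/2) = 0.2389; K_a2 = tan²(45°−32.2°/2) = 0.3047.
Layer 1: σ at base = K_a1 γ₁ h₁ = 284.5 psf; P₁ = ½×284.5×10.3 = 1465.
Layer 2: σ_v at top = γ₁h₁ = 1191; σ_h top = K_a2×1191 = 362.8; σ_h base = K_a2×(1191+106.8×11.3) = 730.6.
P₂ = ½(362.8+730.6)×11.3 = 6178. Total P_a = 1465+6178 = 7643 lb/ft.

7640 lb/ft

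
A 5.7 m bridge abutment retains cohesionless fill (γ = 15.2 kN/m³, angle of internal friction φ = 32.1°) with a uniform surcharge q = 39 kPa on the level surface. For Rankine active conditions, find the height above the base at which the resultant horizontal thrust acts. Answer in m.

2.35 m

K_a = 0.3060.
Triangular part P₁ = ½K_aγH² = 75.56 at H/3 = 1.900 m; rectangular part P₂ = K_a q H = 68.02 at H/2 = 2.850 m.
ȳ = (P₁·1.900 + P₂·2.850)/(P₁+P₂) = 2.350 m.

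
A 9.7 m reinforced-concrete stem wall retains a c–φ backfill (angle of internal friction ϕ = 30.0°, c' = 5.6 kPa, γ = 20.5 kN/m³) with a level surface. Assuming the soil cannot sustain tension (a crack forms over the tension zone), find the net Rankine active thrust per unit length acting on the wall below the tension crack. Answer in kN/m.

K_a = 0.3333; √K_a = 0.5774.
Tension-crack depth z_c = 2c/(γ√K_a) = 2×5.6/(20.5×0.5774) = 0.9463 m.
σ_a at base = K_a γ H − 2c√K_a = 0.3333×20.5×9.7 − 2×5.6×0.5774 = 59.82 kPa.
P_a = ½ × 59.82 × (H − z_c) = 0.5×59.82×8.754 = 261.8 kN/m.

262 kN/m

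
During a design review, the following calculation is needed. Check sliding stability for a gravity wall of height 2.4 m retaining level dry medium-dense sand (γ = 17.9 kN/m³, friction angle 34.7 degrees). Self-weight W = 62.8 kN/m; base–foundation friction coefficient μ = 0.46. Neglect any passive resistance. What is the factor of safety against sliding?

K_a = tan²(45° − 34.7°/2) = 0.2745.
P_a = ½K_aγH² = 0.5×0.2745×17.9×2.4² = 14.15 kN/m, acting at H/3 = 0.8000 m above the base.
FS_sliding = μW / P_a = 0.46×62.8 / 14.15 = 2.042.

2.04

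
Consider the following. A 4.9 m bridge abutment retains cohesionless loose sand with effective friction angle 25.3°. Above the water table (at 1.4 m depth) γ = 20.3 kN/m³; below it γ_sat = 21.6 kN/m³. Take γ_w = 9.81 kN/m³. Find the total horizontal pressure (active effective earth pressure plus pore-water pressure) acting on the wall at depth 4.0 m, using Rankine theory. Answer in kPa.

K_a = (1 − sin φ)/(1 + sin φ) = 0.4012.
γ' = 21.6 − 9.81 = 11.79 kN/m³.
Effective vertical stress at 4.0 m: σ'_v = 20.3×1.4 + 11.79×2.60 = 59.07 kPa.
σ'_h = K_a σ'_v = 0.4012 × 59.07 = 23.70 kPa; u = γ_w × 2.60 = 25.51 kPa.
Total σ_h = 23.70 + 25.51 = 49.21 kPa.

49.2 kPa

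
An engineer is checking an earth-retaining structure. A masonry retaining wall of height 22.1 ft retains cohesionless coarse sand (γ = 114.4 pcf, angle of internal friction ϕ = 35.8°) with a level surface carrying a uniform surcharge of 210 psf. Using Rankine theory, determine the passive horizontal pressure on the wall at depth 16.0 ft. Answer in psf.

7790 psf

K_p = (1 + sin φ)/(1 − sin φ) = 3.819.
σ_v = γz + q = 114.4 × 16.0 + 210 = 2040 psf.
σ_h = K_p σ_v = 3.819 × 2040 = 7792 psf.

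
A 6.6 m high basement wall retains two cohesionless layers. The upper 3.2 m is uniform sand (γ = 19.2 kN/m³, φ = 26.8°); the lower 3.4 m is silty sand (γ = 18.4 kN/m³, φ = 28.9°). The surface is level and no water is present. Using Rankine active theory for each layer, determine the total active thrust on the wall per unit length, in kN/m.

147 kN/m

K_a1 = tan²(45°−26.8°/2) = 0.3785; K_a2 = tan²(45°−28.9°/2) = 0.3484.
Layer 1: σ at base = K_a1 γ₁ h₁ = 23.25 kPa; P₁ = ½×23.25×3.2 = 37.21.
Layer 2: σ_v at top = γ₁h₁ = 61.44; σ_h top = K_a2×61.44 = 21.40; σ_h base = K_a2×(61.44+18.4×3.4) = 43.20.
P₂ = ½(21.40+43.20)×3.4 = 109.8. Total P_a = 37.21+109.8 = 147.0 kN/m.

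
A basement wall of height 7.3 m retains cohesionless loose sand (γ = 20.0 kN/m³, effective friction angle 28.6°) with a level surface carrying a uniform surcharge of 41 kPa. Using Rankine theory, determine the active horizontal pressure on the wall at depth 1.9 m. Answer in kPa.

K_a = (1 − sin φ)/(1 + sin φ) = 0.3525.
σ_v = γz + q = 20.0 × 1.9 + 41 = 79.00 kPa.
σ_h = K_a σ_v = 0.3525 × 79.00 = 27.85 kPa.

27.9 kPa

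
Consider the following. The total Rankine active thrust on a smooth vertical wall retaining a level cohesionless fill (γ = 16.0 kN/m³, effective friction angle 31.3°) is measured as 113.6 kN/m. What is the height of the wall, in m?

K_a = 0.3162. P_a = ½ K_a γ H² ⇒ H = √(2P_a/(K_a γ)).
H = √(2×113.6/(0.3162×16.0)) = 6.701 m.

6.70 m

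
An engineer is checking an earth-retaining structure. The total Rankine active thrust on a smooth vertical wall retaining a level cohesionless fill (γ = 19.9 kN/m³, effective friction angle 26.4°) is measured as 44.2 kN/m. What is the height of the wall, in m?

K_a = 0.3844. P_a = ½ K_a γ H² ⇒ H = √(2P_a/(K_a γ)).
H = √(2×44.2/(0.3844×19.9)) = 3.399 m.

3.40 m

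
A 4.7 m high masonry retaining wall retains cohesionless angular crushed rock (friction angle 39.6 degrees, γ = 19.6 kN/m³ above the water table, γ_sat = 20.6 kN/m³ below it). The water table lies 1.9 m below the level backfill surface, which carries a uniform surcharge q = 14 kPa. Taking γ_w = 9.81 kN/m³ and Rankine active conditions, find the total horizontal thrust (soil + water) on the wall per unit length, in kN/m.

K_a = tan²(45° − φ/2) = 0.2214.
γ' = 20.6 − 9.81 = 10.79 kN/m³. h₂ = H − d_w = 2.8 m.
σ'_h: at surface K_a·q = 3.100; at WT K_a(q+γd_w) = 11.35; at base K_a(q+γd_w+γ'h₂) = 18.04 kPa.
P₁ = ½(3.100+11.35)×1.9 = 13.72; P₂ = ½(11.35+18.04)×2.8 = 41.13; P_w = ½γ_w h₂² = 38.46.
Total = 13.72+41.13+38.46 = 93.31 kN/m.

93.3 kN/m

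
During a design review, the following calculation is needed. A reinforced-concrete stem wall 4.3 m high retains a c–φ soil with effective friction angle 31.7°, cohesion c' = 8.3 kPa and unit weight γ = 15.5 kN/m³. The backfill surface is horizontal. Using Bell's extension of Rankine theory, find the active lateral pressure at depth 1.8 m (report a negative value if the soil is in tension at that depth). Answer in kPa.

-0.580 kPa

K_a = (1 − sin φ)/(1 + sin φ) = 0.3111.
σ_a = K_a γ z − 2c√K_a = 0.3111×15.5×1.8 − 2×8.3×0.5577 = -0.5796 kPa.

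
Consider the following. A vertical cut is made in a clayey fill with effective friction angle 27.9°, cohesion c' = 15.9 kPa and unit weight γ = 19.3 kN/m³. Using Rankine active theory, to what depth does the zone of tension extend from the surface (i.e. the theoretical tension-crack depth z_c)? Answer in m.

2.74 m

K_a = tan²(45° − 27.9°/2) = 0.3625; √K_a = 0.6020.
The active pressure is zero where K_a γ z = 2c√K_a, so z_c = 2c/(γ√K_a) = 2×15.9/(19.3×0.6020) = 2.737 m.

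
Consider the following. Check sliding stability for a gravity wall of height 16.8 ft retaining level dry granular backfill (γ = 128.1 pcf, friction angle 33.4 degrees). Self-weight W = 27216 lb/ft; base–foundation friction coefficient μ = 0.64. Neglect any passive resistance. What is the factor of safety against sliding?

K_a = tan²(45° − 33.4°/2) = 0.2899.
P_a = ½K_aγH² = 0.5×0.2899×128.1×16.8² = 5241 lb/ft, acting at H/3 = 5.600 ft above the base.
FS_sliding = μW / P_a = 0.64×27216 / 5241 = 3.323.

3.32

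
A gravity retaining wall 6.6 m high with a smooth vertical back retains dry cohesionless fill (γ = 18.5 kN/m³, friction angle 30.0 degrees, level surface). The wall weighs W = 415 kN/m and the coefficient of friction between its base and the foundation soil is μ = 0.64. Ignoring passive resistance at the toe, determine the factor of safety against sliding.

K_a = tan²(45° − 30.0°/2) = 0.3333.
P_a = ½K_aγH² = 0.5×0.3333×18.5×6.6² = 134.3 kN/m, acting at H/3 = 2.200 m above the base.
FS_sliding = μW / P_a = 0.64×415 / 134.3 = 1.978.

1.98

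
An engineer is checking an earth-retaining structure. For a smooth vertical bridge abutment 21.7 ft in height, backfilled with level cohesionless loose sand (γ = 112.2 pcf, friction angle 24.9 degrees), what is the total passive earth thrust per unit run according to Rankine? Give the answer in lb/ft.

64800 lb/ft

K_p = tan²(45° + φ/2) = 2.454.
P_p = ½ K_p γ H² = 0.5 × 2.454 × 112.2 × 21.7² = 64840 lb/ft.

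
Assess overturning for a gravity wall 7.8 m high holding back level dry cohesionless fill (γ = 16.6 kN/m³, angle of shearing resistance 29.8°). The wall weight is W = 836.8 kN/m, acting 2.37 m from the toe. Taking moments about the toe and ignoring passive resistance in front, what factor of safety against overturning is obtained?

K_a = tan²(45° − 29.8°/2) = 0.3360.
P_a = ½K_aγH² = 0.5×0.3360×16.6×7.8² = 169.7 kN/m, acting at H/3 = 2.600 m above the base.
Overturning moment M_o = P_a × H/3 = 169.7 × 2.600 = 441.2.
Resisting moment M_r = W × 2.37 = 836.8 × 2.37 = 1983.
FS_overturning = M_r/M_o = 1983/441.2 = 4.495.

4.50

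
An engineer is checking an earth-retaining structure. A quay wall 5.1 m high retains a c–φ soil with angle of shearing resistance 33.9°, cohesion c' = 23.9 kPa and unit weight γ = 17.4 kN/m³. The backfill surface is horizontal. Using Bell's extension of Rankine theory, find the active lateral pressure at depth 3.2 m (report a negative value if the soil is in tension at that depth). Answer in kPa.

-9.66 kPa

K_a = (1 − sin φ)/(1 + sin φ) = 0.2839.
σ_a = K_a γ z − 2c√K_a = 0.2839×17.4×3.2 − 2×23.9×0.5328 = -9.661 kPa.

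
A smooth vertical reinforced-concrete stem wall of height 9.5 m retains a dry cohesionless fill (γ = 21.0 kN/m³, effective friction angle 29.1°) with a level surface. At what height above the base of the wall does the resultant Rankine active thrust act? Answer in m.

3.17 m

K_a = 0.3456.
The pressure distribution is triangular, so the resultant acts at H/3 above the base = 9.5/3 = 3.167 m.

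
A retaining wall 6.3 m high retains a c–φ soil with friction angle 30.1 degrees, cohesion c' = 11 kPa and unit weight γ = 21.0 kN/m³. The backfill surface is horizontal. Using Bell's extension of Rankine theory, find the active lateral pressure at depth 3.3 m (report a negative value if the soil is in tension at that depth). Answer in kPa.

10.3 kPa

K_a = (1 − sin φ)/(1 + sin φ) = 0.3320.
σ_a = K_a γ z − 2c√K_a = 0.3320×21.0×3.3 − 2×11×0.5762 = 10.33 kPa.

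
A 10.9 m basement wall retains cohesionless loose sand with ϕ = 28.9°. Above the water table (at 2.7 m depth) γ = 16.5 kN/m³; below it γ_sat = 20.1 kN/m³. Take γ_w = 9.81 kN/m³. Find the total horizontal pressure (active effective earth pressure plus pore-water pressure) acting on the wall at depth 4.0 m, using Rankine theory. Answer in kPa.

32.9 kPa

K_a = (1 − sin φ)/(1 + sin φ) = 0.3484.
γ' = 20.1 − 9.81 = 10.29 kN/m³.
Effective vertical stress at 4.0 m: σ'_v = 16.5×2.7 + 10.29×1.30 = 57.93 kPa.
σ'_h = K_a σ'_v = 0.3484 × 57.93 = 20.18 kPa; u = γ_w × 1.30 = 12.75 kPa.
Total σ_h = 20.18 + 12.75 = 32.93 kPa.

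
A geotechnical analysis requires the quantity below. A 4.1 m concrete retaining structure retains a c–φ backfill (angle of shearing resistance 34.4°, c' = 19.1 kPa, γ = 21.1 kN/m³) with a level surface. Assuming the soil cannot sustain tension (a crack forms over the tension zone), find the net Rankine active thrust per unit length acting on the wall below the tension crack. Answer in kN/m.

1.30 kN/m

K_a = 0.2780; √K_a = 0.5272.
Tension-crack depth z_c = 2c/(γ√K_a) = 2×19.1/(21.1×0.5272) = 3.434 m.
σ_a at base = K_a γ H − 2c√K_a = 0.2780×21.1×4.1 − 2×19.1×0.5272 = 3.908 kPa.
P_a = ½ × 3.908 × (H − z_c) = 0.5×3.908×0.6662 = 1.302 kN/m.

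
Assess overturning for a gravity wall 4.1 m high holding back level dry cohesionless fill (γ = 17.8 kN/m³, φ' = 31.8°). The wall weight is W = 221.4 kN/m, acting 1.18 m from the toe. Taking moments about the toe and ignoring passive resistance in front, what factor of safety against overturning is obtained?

4.12

K_a = tan²(45° − 31.8°/2) = 0.3098.
P_a = ½K_aγH² = 0.5×0.3098×17.8×4.1² = 46.35 kN/m, acting at H/3 = 1.367 m above the base.
Overturning moment M_o = P_a × H/3 = 46.35 × 1.367 = 63.34.
Resisting moment M_r = W × 1.18 = 221.4 × 1.18 = 261.3.
FS_overturning = M_r/M_o = 261.3/63.34 = 4.124.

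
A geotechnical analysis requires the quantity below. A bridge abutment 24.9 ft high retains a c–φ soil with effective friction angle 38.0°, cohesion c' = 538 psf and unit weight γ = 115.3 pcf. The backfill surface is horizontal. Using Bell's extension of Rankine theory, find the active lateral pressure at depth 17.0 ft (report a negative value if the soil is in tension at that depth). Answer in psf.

K_a = (1 − sin φ)/(1 + sin φ) = 0.2379.
σ_a = K_a γ z − 2c√K_a = 0.2379×115.3×17.0 − 2×538×0.4877 = -58.53 psf.

-58.5 psf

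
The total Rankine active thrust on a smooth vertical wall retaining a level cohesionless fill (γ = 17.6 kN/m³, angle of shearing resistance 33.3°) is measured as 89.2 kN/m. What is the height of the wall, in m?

5.90 m

K_a = 0.2911. P_a = ½ K_a γ H² ⇒ H = √(2P_a/(K_a γ)).
H = √(2×89.2/(0.2911×17.6)) = 5.901 m.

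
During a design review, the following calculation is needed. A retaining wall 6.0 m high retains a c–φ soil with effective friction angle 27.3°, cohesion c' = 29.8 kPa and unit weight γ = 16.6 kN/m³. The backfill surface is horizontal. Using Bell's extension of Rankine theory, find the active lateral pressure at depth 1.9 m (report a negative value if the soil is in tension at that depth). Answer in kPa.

-24.6 kPa

K_a = (1 − sin φ)/(1 + sin φ) = 0.3711.
σ_a = K_a γ z − 2c√K_a = 0.3711×16.6×1.9 − 2×29.8×0.6092 = -24.60 kPa.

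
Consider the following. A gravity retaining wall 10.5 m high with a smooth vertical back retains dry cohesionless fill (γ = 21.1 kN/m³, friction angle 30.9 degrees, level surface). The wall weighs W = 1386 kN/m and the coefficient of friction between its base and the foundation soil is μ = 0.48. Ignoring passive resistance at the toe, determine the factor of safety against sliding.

K_a = tan²(45° − 30.9°/2) = 0.3214.
P_a = ½K_aγH² = 0.5×0.3214×21.1×10.5² = 373.8 kN/m, acting at H/3 = 3.500 m above the base.
FS_sliding = μW / P_a = 0.48×1386 / 373.8 = 1.780.

1.78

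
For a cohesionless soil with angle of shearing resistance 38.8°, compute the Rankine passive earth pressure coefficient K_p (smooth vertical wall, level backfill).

4.36

K_p = (1 + sin φ)/(1 − sin φ) = tan²(45° + 38.8°/2) = 4.356.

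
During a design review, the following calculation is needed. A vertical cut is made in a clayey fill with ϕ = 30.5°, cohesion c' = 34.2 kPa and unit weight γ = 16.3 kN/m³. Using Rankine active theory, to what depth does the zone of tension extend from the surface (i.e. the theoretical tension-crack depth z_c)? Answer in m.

7.34 m

K_a = tan²(45° − 30.5°/2) = 0.3267; √K_a = 0.5715.
The active pressure is zero where K_a γ z = 2c√K_a, so z_c = 2c/(γ√K_a) = 2×34.2/(16.3×0.5715) = 7.342 m.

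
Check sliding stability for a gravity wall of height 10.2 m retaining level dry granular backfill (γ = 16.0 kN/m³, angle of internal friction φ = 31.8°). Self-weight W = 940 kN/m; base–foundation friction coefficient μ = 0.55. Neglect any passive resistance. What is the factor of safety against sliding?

K_a = tan²(45° − 31.8°/2) = 0.3098.
P_a = ½K_aγH² = 0.5×0.3098×16.0×10.2² = 257.8 kN/m, acting at H/3 = 3.400 m above the base.
FS_sliding = μW / P_a = 0.55×940 / 257.8 = 2.005.

2.01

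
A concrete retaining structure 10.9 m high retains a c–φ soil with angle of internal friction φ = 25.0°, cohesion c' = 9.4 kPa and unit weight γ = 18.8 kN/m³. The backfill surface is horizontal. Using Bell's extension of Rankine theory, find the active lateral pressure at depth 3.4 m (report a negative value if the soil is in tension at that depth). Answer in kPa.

K_a = (1 − sin φ)/(1 + sin φ) = 0.4059.
σ_a = K_a γ z − 2c√K_a = 0.4059×18.8×3.4 − 2×9.4×0.6371 = 13.97 kPa.

14.0 kPa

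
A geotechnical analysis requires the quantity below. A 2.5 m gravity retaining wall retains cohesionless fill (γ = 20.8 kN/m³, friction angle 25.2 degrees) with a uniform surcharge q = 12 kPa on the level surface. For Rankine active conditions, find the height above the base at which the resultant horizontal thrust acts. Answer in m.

0.965 m

K_a = 0.4027.
Triangular part P₁ = ½K_aγH² = 26.18 at H/3 = 0.8333 m; rectangular part P₂ = K_a q H = 12.08 at H/2 = 1.250 m.
ȳ = (P₁·0.8333 + P₂·1.250)/(P₁+P₂) = 0.9649 m.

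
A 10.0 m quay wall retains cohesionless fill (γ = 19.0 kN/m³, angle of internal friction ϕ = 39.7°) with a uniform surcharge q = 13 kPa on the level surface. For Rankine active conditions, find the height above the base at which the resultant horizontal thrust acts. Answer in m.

3.53 m

K_a = 0.2204.
Triangular part P₁ = ½K_aγH² = 209.4 at H/3 = 3.333 m; rectangular part P₂ = K_a q H = 28.66 at H/2 = 5.000 m.
ȳ = (P₁·3.333 + P₂·5.000)/(P₁+P₂) = 3.534 m.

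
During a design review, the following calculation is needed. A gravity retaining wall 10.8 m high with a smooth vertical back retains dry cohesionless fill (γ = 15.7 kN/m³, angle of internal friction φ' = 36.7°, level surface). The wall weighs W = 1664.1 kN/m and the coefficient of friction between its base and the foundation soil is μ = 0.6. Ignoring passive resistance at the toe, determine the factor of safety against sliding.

4.33

K_a = tan²(45° − 36.7°/2) = 0.2519.
P_a = ½K_aγH² = 0.5×0.2519×15.7×10.8² = 230.6 kN/m, acting at H/3 = 3.600 m above the base.
FS_sliding = μW / P_a = 0.6×1664.1 / 230.6 = 4.330.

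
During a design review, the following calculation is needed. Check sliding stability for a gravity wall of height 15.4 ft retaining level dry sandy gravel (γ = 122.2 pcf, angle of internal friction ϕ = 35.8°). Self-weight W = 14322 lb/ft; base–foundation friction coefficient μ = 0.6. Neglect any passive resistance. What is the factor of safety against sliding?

K_a = tan²(45° − 35.8°/2) = 0.2619.
P_a = ½K_aγH² = 0.5×0.2619×122.2×15.4² = 3795 lb/ft, acting at H/3 = 5.133 ft above the base.
FS_sliding = μW / P_a = 0.6×14322 / 3795 = 2.265.

2.26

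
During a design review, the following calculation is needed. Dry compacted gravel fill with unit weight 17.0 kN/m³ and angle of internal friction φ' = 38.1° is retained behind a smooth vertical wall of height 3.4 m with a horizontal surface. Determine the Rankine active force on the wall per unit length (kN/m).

K_a = tan²(45° − φ/2) = 0.2368.
P_a = ½ K_a γ H² = 0.5 × 0.2368 × 17.0 × 3.4² = 23.27 kN/m.

23.3 kN/m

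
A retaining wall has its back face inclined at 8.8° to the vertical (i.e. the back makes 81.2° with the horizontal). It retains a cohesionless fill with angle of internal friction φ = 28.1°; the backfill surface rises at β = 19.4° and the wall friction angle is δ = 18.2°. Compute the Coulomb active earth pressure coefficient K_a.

0.559

K_a = sin²(α+φ) / [sin²α · sin(α−δ) · (1 + √{sin(φ+δ)sin(φ−β) / (sin(α−δ)sin(α+β))})²].
With α = 81.2°, φ = 28.1°, δ = 18.2°, β = 19.4°: K_a = 0.5589.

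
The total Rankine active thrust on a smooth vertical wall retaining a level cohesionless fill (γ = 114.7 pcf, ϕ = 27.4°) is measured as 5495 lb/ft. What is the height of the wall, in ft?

16.1 ft

K_a = 0.3697. P_a = ½ K_a γ H² ⇒ H = √(2P_a/(K_a γ)).
H = √(2×5495/(0.3697×114.7)) = 16.10 ft.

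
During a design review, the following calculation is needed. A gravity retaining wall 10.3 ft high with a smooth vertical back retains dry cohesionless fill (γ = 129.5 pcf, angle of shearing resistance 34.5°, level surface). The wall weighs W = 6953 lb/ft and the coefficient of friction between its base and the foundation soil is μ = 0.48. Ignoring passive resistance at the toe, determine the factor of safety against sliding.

1.76

K_a = tan²(45° − 34.5°/2) = 0.2768.
P_a = ½K_aγH² = 0.5×0.2768×129.5×10.3² = 1901 lb/ft, acting at H/3 = 3.433 ft above the base.
FS_sliding = μW / P_a = 0.48×6953 / 1901 = 1.755.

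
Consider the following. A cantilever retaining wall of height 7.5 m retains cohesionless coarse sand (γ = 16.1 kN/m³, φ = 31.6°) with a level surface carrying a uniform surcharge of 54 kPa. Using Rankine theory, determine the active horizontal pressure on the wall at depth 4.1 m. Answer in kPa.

37.5 kPa

K_a = (1 − sin φ)/(1 + sin φ) = 0.3123.
σ_v = γz + q = 16.1 × 4.1 + 54 = 120.0 kPa.
σ_h = K_a σ_v = 0.3123 × 120.0 = 37.48 kPa.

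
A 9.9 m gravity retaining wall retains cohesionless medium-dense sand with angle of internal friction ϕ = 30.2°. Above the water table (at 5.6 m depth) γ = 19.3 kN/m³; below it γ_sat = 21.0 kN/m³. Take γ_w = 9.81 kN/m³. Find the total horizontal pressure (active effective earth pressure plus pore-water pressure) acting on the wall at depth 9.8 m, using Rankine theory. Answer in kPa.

K_a = (1 − sin φ)/(1 + sin φ) = 0.3307.
γ' = 21.0 − 9.81 = 11.19 kN/m³.
Effective vertical stress at 9.8 m: σ'_v = 19.3×5.6 + 11.19×4.20 = 155.1 kPa.
σ'_h = K_a σ'_v = 0.3307 × 155.1 = 51.28 kPa; u = γ_w × 4.20 = 41.20 kPa.
Total σ_h = 51.28 + 41.20 = 92.48 kPa.

92.5 kPa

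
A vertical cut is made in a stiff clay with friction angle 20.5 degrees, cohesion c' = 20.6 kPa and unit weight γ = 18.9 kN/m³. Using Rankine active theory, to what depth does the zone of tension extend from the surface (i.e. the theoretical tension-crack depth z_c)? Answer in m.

K_a = tan²(45° − 20.5°/2) = 0.4813; √K_a = 0.6937.
The active pressure is zero where K_a γ z = 2c√K_a, so z_c = 2c/(γ√K_a) = 2×20.6/(18.9×0.6937) = 3.142 m.

3.14 m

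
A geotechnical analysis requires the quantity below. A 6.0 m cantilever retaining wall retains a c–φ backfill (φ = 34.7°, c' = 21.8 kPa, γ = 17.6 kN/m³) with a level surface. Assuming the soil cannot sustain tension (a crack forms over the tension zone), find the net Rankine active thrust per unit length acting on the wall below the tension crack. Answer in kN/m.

K_a = 0.2745; √K_a = 0.5239.
Tension-crack depth z_c = 2c/(γ√K_a) = 2×21.8/(17.6×0.5239) = 4.729 m.
σ_a at base = K_a γ H − 2c√K_a = 0.2745×17.6×6.0 − 2×21.8×0.5239 = 6.142 kPa.
P_a = ½ × 6.142 × (H − z_c) = 0.5×6.142×1.271 = 3.905 kN/m.

3.90 kN/m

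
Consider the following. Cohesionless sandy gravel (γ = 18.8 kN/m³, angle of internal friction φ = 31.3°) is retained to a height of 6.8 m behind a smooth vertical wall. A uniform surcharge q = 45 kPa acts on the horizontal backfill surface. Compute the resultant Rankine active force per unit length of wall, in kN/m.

K_a = tan²(45° − φ/2) = 0.3162.
Soil triangle: ½ K_a γ H² = 0.5×0.3162×18.8×6.8² = 137.4 kN/m.
Surcharge rectangle: K_a q H = 0.3162×45×6.8 = 96.76 kN/m.
Total = 137.4 + 96.76 = 234.2 kN/m.

234 kN/m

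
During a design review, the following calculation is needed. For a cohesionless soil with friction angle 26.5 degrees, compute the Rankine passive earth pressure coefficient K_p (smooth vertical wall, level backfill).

2.61

K_p = (1 + sin φ)/(1 − sin φ) = tan²(45° + 26.5°/2) = 2.611.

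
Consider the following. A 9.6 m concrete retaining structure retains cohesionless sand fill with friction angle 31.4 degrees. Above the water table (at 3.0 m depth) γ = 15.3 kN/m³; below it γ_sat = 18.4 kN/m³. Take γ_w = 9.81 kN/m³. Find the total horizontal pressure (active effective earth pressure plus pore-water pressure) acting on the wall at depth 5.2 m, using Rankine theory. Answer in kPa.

42.0 kPa

K_a = (1 − sin φ)/(1 + sin φ) = 0.3149.
γ' = 18.4 − 9.81 = 8.590 kN/m³.
Effective vertical stress at 5.2 m: σ'_v = 15.3×3.0 + 8.590×2.20 = 64.80 kPa.
σ'_h = K_a σ'_v = 0.3149 × 64.80 = 20.41 kPa; u = γ_w × 2.20 = 21.58 kPa.
Total σ_h = 20.41 + 21.58 = 41.99 kPa.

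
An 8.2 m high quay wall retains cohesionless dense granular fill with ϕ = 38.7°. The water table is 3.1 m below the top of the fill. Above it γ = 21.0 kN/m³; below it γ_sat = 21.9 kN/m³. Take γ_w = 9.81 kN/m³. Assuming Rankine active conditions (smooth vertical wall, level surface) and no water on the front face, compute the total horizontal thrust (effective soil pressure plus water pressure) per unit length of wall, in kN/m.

264 kN/m

K_a = tan²(45° − φ/2) = 0.2306.
γ' = 21.9 − 9.81 = 12.09 kN/m³. Depth below WT = 5.1 m.
σ'_h at WT = K_a γ d_w = 15.01 kPa; at base = 15.01 + K_a γ' × 5.1 = 29.23 kPa.
P₁ (0–3.1 m) = ½×15.01×3.1 = 23.27. P₂ (3.1–8.2 m) = ½(15.01+29.23)×5.1 = 112.8.
P_w = ½ γ_w h₂² = 0.5×9.81×5.1² = 127.6. Total = 23.27+112.8+127.6 = 263.7 kN/m.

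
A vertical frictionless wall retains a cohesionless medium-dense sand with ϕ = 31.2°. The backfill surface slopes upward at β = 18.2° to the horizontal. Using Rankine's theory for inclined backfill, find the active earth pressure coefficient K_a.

K_a = cos β · (cos β − √(cos²β − cos²φ)) / (cos β + √(cos²β − cos²φ)).
cos β = 0.9500, cos φ = 0.8554, √(cos²β − cos²φ) = 0.4133.
K_a = 0.9500 × (0.9500 − 0.4133)/(0.9500 + 0.4133) = 0.3740.

0.374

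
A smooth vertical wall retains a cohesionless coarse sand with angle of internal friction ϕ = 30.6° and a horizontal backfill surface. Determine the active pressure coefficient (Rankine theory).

K_a = (1 − sin φ)/(1 + sin φ) = (1 − sin 30.6°)/(1 + sin 30.6°) = 0.3253.

0.325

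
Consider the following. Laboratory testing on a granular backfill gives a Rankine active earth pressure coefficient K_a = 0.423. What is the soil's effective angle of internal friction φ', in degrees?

23.9°

K_a = tan²(45° − φ/2) ⇒ 45° − φ/2 = arctan(√0.423) = 33.04°.
φ = 2(45° − 33.04°) = 23.92°.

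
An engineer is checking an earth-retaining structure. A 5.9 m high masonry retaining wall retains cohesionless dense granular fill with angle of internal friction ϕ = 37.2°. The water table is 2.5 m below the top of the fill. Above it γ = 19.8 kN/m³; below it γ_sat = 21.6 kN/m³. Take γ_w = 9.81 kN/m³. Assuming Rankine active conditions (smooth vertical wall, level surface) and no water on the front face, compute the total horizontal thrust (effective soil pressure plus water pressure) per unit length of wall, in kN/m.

K_a = tan²(45° − φ/2) = 0.2464.
γ' = 21.6 − 9.81 = 11.79 kN/m³. Depth below WT = 3.4 m.
σ'_h at WT = K_a γ d_w = 12.20 kPa; at base = 12.20 + K_a γ' × 3.4 = 22.08 kPa.
P₁ (0–2.5 m) = ½×12.20×2.5 = 15.25. P₂ (2.5–5.9 m) = ½(12.20+22.08)×3.4 = 58.26.
P_w = ½ γ_w h₂² = 0.5×9.81×3.4² = 56.70. Total = 15.25+58.26+56.70 = 130.2 kN/m.

130 kN/m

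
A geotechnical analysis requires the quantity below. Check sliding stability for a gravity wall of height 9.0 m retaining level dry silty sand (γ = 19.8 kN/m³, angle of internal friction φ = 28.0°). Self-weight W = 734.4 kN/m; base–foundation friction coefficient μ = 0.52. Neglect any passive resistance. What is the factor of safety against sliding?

1.32

K_a = tan²(45° − 28.0°/2) = 0.3610.
P_a = ½K_aγH² = 0.5×0.3610×19.8×9.0² = 289.5 kN/m, acting at H/3 = 3.000 m above the base.
FS_sliding = μW / P_a = 0.52×734.4 / 289.5 = 1.319.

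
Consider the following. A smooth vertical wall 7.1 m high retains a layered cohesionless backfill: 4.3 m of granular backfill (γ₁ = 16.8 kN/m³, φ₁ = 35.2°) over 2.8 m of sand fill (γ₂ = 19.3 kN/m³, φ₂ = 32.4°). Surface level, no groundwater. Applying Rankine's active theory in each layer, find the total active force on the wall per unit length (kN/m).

126 kN/m

K_a1 = tan²(45°−35.2°/2) = 0.2687; K_a2 = tan²(45°−32.4°/2) = 0.3022.
Layer 1: σ at base = K_a1 γ₁ h₁ = 19.41 kPa; P₁ = ½×19.41×4.3 = 41.73.
Layer 2: σ_v at top = γ₁h₁ = 72.24; σ_h top = K_a2×72.24 = 21.83; σ_h base = K_a2×(72.24+19.3×2.8) = 38.17.
P₂ = ½(21.83+38.17)×2.8 = 84.00. Total P_a = 41.73+84.00 = 125.7 kN/m.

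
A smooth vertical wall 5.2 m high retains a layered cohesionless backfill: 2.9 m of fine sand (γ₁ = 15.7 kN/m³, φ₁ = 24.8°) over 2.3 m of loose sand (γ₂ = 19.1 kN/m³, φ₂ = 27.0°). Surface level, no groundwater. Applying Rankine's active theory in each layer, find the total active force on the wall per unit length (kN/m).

85.3 kN/m

K_a1 = tan²(45°−24.8°/2) = 0.4090; K_a2 = tan²(45°−27.0°/2) = 0.3755.
Layer 1: σ at base = K_a1 γ₁ h₁ = 18.62 kPa; P₁ = ½×18.62×2.9 = 27.00.
Layer 2: σ_v at top = γ₁h₁ = 45.53; σ_h top = K_a2×45.53 = 17.10; σ_h base = K_a2×(45.53+19.1×2.3) = 33.59.
P₂ = ½(17.10+33.59)×2.3 = 58.30. Total P_a = 27.00+58.30 = 85.30 kN/m.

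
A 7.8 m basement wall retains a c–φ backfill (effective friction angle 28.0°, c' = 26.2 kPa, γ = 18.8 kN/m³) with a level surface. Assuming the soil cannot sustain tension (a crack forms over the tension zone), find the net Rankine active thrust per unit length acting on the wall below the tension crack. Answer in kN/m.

33.9 kN/m

K_a = 0.3610; √K_a = 0.6009.
Tension-crack depth z_c = 2c/(γ√K_a) = 2×26.2/(18.8×0.6009) = 4.639 m.
σ_a at base = K_a γ H − 2c√K_a = 0.3610×18.8×7.8 − 2×26.2×0.6009 = 21.46 kPa.
P_a = ½ × 21.46 × (H − z_c) = 0.5×21.46×3.161 = 33.92 kN/m.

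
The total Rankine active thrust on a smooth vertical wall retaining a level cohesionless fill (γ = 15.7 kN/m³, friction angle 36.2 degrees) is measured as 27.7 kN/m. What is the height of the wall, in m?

3.70 m

K_a = 0.2574. P_a = ½ K_a γ H² ⇒ H = √(2P_a/(K_a γ)).
H = √(2×27.7/(0.2574×15.7)) = 3.703 m.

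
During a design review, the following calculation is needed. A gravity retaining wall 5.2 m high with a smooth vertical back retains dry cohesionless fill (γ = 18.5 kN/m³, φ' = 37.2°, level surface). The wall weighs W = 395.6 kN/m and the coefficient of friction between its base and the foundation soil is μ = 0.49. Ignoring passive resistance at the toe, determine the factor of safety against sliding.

3.15

K_a = tan²(45° − 37.2°/2) = 0.2464.
P_a = ½K_aγH² = 0.5×0.2464×18.5×5.2² = 61.63 kN/m, acting at H/3 = 1.733 m above the base.
FS_sliding = μW / P_a = 0.49×395.6 / 61.63 = 3.145.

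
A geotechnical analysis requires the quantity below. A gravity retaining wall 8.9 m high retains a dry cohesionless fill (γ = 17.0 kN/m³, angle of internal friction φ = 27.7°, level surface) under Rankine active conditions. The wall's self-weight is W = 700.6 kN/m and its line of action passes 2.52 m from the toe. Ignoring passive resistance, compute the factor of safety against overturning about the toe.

K_a = tan²(45° − 27.7°/2) = 0.3653.
P_a = ½K_aγH² = 0.5×0.3653×17.0×8.9² = 246.0 kN/m, acting at H/3 = 2.967 m above the base.
Overturning moment M_o = P_a × H/3 = 246.0 × 2.967 = 729.7.
Resisting moment M_r = W × 2.52 = 700.6 × 2.52 = 1766.
FS_overturning = M_r/M_o = 1766/729.7 = 2.419.

2.42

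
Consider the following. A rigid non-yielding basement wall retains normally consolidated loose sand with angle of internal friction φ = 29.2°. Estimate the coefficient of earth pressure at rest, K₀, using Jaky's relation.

0.512

K₀ = 1 − sin φ' = 1 − sin 29.2° = 0.5121.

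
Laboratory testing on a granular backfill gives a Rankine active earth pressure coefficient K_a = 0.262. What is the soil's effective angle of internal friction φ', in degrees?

35.8°

K_a = tan²(45° − φ/2) ⇒ 45° − φ/2 = arctan(√0.262) = 27.11°.
φ = 2(45° − 27.11°) = 35.79°.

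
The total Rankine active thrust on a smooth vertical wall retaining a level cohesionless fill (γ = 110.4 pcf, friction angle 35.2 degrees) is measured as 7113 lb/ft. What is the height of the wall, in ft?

21.9 ft

K_a = 0.2687. P_a = ½ K_a γ H² ⇒ H = √(2P_a/(K_a γ)).
H = √(2×7113/(0.2687×110.4)) = 21.90 ft.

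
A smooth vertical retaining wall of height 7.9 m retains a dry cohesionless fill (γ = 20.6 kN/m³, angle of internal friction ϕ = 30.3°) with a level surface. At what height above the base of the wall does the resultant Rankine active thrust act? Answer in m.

2.63 m

K_a = 0.3293.
The pressure distribution is triangular, so the resultant acts at H/3 above the base = 7.9/3 = 2.633 m.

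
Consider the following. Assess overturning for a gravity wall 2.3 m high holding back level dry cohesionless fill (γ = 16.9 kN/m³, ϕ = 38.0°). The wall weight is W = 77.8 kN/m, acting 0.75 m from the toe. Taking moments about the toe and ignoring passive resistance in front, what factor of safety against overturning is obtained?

7.16

K_a = tan²(45° − 38.0°/2) = 0.2379.
P_a = ½K_aγH² = 0.5×0.2379×16.9×2.3² = 10.63 kN/m, acting at H/3 = 0.7667 m above the base.
Overturning moment M_o = P_a × H/3 = 10.63 × 0.7667 = 8.152.
Resisting moment M_r = W × 0.75 = 77.8 × 0.75 = 58.35.
FS_overturning = M_r/M_o = 58.35/8.152 = 7.157.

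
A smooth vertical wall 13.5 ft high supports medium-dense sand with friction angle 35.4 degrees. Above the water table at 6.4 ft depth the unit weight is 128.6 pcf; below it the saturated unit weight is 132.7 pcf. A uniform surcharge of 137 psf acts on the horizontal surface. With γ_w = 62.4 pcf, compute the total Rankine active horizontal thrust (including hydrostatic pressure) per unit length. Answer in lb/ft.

4800 lb/ft

K_a = tan²(45° − φ/2) = 0.2664.
γ' = 132.7 − 62.4 = 70.30 pcf. h₂ = H − d_w = 7.1 ft.
σ'_h: at surface K_a·q = 36.50; at WT K_a(q+γd_w) = 255.8; at base K_a(q+γd_w+γ'h₂) = 388.7 psf.
P₁ = ½(36.50+255.8)×6.4 = 935.2; P₂ = ½(255.8+388.7)×7.1 = 2288; P_w = ½γ_w h₂² = 1573.
Total = 935.2+2288+1573 = 4796 lb/ft.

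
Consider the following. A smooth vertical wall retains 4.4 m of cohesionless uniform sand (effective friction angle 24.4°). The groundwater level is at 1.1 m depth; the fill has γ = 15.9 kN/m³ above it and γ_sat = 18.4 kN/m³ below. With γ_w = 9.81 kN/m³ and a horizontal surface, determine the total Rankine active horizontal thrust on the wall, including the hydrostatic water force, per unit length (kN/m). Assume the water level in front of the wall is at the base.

K_a = tan²(45° − φ/2) = 0.4153.
γ' = 18.4 − 9.81 = 8.590 kN/m³. Depth below WT = 3.3 m.
σ'_h at WT = K_a γ d_w = 7.264 kPa; at base = 7.264 + K_a γ' × 3.3 = 19.04 kPa.
P₁ (0–1.1 m) = ½×7.264×1.1 = 3.995. P₂ (1.1–4.4 m) = ½(7.264+19.04)×3.3 = 43.40.
P_w = ½ γ_w h₂² = 0.5×9.81×3.3² = 53.42. Total = 3.995+43.40+53.42 = 100.8 kN/m.

101 kN/m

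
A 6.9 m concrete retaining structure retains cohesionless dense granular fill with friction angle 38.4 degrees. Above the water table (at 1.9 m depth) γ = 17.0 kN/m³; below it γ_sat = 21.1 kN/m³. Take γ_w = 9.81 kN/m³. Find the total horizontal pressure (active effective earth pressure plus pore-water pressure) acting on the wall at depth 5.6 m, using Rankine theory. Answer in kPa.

53.6 kPa

K_a = (1 − sin φ)/(1 + sin φ) = 0.2337.
γ' = 21.1 − 9.81 = 11.29 kN/m³.
Effective vertical stress at 5.6 m: σ'_v = 17.0×1.9 + 11.29×3.70 = 74.07 kPa.
σ'_h = K_a σ'_v = 0.2337 × 74.07 = 17.31 kPa; u = γ_w × 3.70 = 36.30 kPa.
Total σ_h = 17.31 + 36.30 = 53.61 kPa.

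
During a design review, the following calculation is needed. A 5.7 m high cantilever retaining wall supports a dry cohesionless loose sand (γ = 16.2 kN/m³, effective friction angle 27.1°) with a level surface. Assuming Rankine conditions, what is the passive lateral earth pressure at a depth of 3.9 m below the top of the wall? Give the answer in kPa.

K_p = (1 + sin φ)/(1 − sin φ) = 2.673.
σ_h = K_p γ z = 2.673 × 16.2 × 3.9 = 168.9 kPa.

169 kPa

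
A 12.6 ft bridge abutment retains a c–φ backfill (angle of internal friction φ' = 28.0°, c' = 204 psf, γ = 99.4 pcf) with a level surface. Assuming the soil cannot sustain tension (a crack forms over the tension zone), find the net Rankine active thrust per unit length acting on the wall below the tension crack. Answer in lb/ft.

K_a = 0.3610; √K_a = 0.6009.
Tension-crack depth z_c = 2c/(γ√K_a) = 2×204/(99.4×0.6009) = 6.831 ft.
σ_a at base = K_a γ H − 2c√K_a = 0.3610×99.4×12.6 − 2×204×0.6009 = 207.0 psf.
P_a = ½ × 207.0 × (H − z_c) = 0.5×207.0×5.769 = 597.1 lb/ft.

597 lb/ft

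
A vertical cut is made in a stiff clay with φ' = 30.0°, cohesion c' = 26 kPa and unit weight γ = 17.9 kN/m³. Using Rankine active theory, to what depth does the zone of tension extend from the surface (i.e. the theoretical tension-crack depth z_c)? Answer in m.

K_a = tan²(45° − 30.0°/2) = 0.3333; √K_a = 0.5774.
The active pressure is zero where K_a γ z = 2c√K_a, so z_c = 2c/(γ√K_a) = 2×26/(17.9×0.5774) = 5.032 m.

5.03 m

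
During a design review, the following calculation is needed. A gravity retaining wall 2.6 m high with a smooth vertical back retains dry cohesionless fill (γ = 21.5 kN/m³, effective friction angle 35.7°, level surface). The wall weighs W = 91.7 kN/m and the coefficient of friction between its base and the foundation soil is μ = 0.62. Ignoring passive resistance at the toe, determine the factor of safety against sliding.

K_a = tan²(45° − 35.7°/2) = 0.2630.
P_a = ½K_aγH² = 0.5×0.2630×21.5×2.6² = 19.11 kN/m, acting at H/3 = 0.8667 m above the base.
FS_sliding = μW / P_a = 0.62×91.7 / 19.11 = 2.975.

2.97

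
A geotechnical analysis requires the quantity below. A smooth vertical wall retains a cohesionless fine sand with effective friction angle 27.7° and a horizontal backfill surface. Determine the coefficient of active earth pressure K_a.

K_a = tan²(45° − φ/2) = tan²(31.15°) = 0.3653.

0.365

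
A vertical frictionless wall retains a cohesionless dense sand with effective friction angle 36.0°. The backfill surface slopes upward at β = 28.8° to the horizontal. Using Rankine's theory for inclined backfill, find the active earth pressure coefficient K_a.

0.390

K_a = cos β · (cos β − √(cos²β − cos²φ)) / (cos β + √(cos²β − cos²φ)).
cos β = 0.8763, cos φ = 0.8090, √(cos²β − cos²φ) = 0.3368.
K_a = 0.8763 × (0.8763 − 0.3368)/(0.8763 + 0.3368) = 0.3898.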